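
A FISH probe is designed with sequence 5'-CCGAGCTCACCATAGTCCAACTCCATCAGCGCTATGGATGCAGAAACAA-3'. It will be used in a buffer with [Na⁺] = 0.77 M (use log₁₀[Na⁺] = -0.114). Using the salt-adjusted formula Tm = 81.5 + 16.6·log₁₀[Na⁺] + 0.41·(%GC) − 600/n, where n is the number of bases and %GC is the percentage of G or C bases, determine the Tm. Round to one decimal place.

88.3°C

Length n = 49. Counting bases: A=16, C=16, T=8, G=9
G+C = 25, so %GC = 25/49 × 100 = 51.02%
Salt term: 16.6 × (-0.114) = -1.892
GC term: 0.41 × 51.02 = 20.918; length term: −600/49 = −12.245
Tm = 81.5 + (-1.892) + 20.918 − 12.245 = 88.281 → 88.3°C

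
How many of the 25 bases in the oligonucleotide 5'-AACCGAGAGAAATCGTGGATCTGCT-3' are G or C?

12

Scanning the sequence gives C=5, A=8, G=7, T=5.
Total G or C: 7 + 5 = 12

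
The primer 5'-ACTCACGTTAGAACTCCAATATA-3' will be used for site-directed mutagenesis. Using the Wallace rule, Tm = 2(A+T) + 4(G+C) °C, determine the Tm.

62°C

T=6, A=9, C=6, G=2
So N_AT = 15 and N_GC = 8.
Tm = 2×15 + 4×8 = 62°C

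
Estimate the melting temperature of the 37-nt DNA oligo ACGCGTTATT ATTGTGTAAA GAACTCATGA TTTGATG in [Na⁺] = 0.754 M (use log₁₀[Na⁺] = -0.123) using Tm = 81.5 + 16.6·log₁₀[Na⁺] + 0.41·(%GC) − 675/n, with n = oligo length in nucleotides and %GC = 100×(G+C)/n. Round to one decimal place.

Length n = 37. Base counts: G=8, C=4, T=14, A=11
G+C = 12, so %GC = 12/37 × 100 = 32.432%
Salt term: 16.6 × (-0.123) = -2.042
GC term: 0.41 × 32.432 = 13.297; length term: −675/37 = −18.243
Tm = 81.5 + (-2.042) + 13.297 − 18.243 = 74.512 → 74.5°C

74.5°C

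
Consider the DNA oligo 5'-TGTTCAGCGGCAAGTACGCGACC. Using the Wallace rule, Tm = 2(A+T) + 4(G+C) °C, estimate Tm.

Counting bases: C=7, T=4, A=5, G=7
AT pairs contribute 9, GC pairs contribute 14.
Tm = 2×9 + 4×14 = 74°C

74°C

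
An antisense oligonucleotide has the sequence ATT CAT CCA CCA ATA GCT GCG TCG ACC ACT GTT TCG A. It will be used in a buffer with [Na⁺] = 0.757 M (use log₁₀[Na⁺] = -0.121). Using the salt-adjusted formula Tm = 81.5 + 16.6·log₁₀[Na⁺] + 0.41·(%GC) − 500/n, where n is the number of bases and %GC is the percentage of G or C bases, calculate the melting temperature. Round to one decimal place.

85.9°C

Length n = 37. Scanning the sequence gives T=10, A=9, C=12, G=6.
G+C = 18, so %GC = 18/37 × 100 = 48.649%
Salt term: 16.6 × (-0.121) = -2.009
GC term: 0.41 × 48.649 = 19.946; length term: −500/37 = −13.514
Tm = 81.5 + (-2.009) + 19.946 − 13.514 = 85.923 → 85.9°C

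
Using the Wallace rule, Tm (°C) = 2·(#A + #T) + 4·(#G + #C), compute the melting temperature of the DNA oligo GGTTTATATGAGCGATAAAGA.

Counting bases: T=6, C=1, G=6, A=8
A+T = 14, G+C = 7
Tm = 2(14) + 4(7) = 28 + 28 = 56°C

56°C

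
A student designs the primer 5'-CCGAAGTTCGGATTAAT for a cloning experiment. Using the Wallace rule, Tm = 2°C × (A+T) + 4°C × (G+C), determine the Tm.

48°C

Counting bases: G=4, A=5, T=5, C=3
A+T = 10, G+C = 7
Tm = 4·7 + 2·10 = 28 + 20 = 48°C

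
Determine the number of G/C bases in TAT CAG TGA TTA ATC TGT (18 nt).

Base counts: G=3, C=2, T=8, A=5
G+C = 3 + 2 = 5

5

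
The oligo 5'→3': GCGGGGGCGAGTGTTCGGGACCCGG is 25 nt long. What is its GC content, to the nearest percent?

Scanning the sequence gives G=14, C=6, T=3, A=2.
G+C = 14 + 6 = 20 out of 25 bases
%GC = 20/25 × 100 = 80% ≈ 80%

80%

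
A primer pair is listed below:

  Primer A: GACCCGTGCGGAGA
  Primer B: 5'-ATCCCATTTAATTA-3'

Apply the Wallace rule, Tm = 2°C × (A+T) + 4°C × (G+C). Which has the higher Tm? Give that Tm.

Primer A, 48°C

Primer A: A+T=4, G+C=10 → Tm = 2(4)+4(10) = 48°C
Primer B: A+T=11, G+C=3 → Tm = 2(11)+4(3) = 34°C
48°C vs 34°C → primer A is higher.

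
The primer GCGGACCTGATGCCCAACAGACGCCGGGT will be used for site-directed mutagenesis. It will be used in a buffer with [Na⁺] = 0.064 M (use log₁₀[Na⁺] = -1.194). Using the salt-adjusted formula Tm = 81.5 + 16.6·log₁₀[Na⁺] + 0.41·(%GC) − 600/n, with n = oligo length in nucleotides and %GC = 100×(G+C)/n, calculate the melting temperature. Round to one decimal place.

Length n = 29. C=10, G=10, A=6, T=3
G+C = 20, so %GC = 20/29 × 100 = 68.966%
Salt term: 16.6 × (-1.194) = -19.82
GC term: 0.41 × 68.966 = 28.276; length term: −600/29 = −20.69
Tm = 81.5 + (-19.82) + 28.276 − 20.69 = 69.266 → 69.3°C

69.3°C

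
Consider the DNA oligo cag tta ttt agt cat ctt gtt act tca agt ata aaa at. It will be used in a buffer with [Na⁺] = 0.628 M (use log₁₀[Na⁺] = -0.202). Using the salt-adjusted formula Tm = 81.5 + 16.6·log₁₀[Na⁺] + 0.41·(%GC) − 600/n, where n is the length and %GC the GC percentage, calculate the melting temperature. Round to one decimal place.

Length n = 38. Scanning the sequence gives C=5, G=4, A=13, T=16.
G+C = 9, so %GC = 9/38 × 100 = 23.684%
Salt term: 16.6 × (-0.202) = -3.353
GC term: 0.41 × 23.684 = 9.71; length term: −600/38 = −15.789
Tm = 81.5 + (-3.353) + 9.71 − 15.789 = 72.068 → 72.1°C

72.1°C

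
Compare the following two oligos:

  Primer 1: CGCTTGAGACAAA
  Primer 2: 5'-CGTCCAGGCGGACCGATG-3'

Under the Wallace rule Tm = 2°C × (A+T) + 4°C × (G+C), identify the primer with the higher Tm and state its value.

Primer 1: A+T=7, G+C=6 → Tm = 2(7)+4(6) = 38°C
Primer 2: A+T=5, G+C=13 → Tm = 2(5)+4(13) = 62°C
38°C vs 62°C → primer 2 is higher.

Primer 2, 62°C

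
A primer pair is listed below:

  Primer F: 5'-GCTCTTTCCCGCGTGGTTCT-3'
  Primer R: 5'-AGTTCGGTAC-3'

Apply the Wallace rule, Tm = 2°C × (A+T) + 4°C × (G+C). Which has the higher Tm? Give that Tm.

Primer F, 64°C

Primer F: A+T=8, G+C=12 → Tm = 2(8)+4(12) = 64°C
Primer R: A+T=5, G+C=5 → Tm = 2(5)+4(5) = 30°C
64°C vs 30°C → primer F is higher.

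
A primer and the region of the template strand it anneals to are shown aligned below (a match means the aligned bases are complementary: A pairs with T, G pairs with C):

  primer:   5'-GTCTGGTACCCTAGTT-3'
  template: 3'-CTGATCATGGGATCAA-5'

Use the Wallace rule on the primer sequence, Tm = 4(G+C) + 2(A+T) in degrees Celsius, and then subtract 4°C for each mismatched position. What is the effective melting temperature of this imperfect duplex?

Primer base counts: A=2, T=6, G=4, C=4 → A+T=8, G+C=8
Perfect-match Tm = 2(8) + 4(8) = 16 + 32 = 48°C
Mismatches (positions where the bases are not complementary): 2 (at positions 2, 5)
Effective Tm = 48 − 2×4 = 48 − 8 = 40°C

40°C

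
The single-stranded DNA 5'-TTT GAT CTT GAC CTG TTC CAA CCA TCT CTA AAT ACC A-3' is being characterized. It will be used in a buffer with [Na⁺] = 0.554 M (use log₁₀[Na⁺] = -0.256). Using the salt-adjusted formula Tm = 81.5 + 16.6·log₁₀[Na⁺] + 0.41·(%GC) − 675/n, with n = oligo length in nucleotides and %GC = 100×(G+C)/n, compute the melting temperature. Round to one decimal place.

74.5°C

Length n = 37. Counting bases: T=13, C=11, G=3, A=10
G+C = 14, so %GC = 14/37 × 100 = 37.838%
Salt term: 16.6 × (-0.256) = -4.25
GC term: 0.41 × 37.838 = 15.514; length term: −675/37 = −18.243
Tm = 81.5 + (-4.25) + 15.514 − 18.243 = 74.521 → 74.5°C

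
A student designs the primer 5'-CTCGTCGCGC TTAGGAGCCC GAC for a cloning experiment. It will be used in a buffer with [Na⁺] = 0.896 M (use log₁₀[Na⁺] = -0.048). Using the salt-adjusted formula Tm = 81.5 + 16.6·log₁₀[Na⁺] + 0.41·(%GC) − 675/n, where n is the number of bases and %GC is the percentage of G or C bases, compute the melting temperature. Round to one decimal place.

Length n = 23. Base counts: G=7, A=3, T=4, C=9
G+C = 16, so %GC = 16/23 × 100 = 69.565%
Salt term: 16.6 × (-0.048) = -0.797
GC term: 0.41 × 69.565 = 28.522; length term: −675/23 = −29.348
Tm = 81.5 + (-0.797) + 28.522 − 29.348 = 79.877 → 79.9°C

79.9°C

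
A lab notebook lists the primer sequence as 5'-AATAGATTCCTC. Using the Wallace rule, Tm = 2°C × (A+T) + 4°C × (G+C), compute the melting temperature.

32°C

Base counts: A=4, T=4, C=3, G=1
So N_AT = 8 and N_GC = 4.
Tm = 2×8 + 4×4 = 32°C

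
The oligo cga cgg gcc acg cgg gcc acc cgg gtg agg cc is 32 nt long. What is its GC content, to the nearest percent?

Counting bases: A=4, G=14, T=1, C=13
G+C = 14 + 13 = 27 out of 32 bases
%GC = 27/32 × 100 = 84.38% ≈ 84%

84%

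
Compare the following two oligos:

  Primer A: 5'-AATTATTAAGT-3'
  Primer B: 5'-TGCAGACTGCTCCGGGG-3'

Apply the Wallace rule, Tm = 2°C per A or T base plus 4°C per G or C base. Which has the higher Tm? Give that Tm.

Primer B, 58°C

Primer A: A+T=10, G+C=1 → Tm = 2(10)+4(1) = 24°C
Primer B: A+T=5, G+C=12 → Tm = 2(5)+4(12) = 58°C
24°C vs 58°C → primer B is higher.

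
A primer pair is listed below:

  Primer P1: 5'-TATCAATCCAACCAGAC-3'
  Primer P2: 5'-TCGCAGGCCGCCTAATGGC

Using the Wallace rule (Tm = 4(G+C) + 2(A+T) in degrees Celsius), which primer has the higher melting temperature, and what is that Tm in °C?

Primer P2, 64°C

Primer P1: A+T=10, G+C=7 → Tm = 2(10)+4(7) = 48°C
Primer P2: A+T=6, G+C=13 → Tm = 2(6)+4(13) = 64°C
48°C vs 64°C → primer P2 is higher.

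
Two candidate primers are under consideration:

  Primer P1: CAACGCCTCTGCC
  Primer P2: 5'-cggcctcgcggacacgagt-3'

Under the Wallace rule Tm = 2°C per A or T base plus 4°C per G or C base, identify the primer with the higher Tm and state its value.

Primer P2, 66°C

Primer P1: A+T=4, G+C=9 → Tm = 2(4)+4(9) = 44°C
Primer P2: A+T=5, G+C=14 → Tm = 2(5)+4(14) = 66°C
44°C vs 66°C → primer P2 is higher.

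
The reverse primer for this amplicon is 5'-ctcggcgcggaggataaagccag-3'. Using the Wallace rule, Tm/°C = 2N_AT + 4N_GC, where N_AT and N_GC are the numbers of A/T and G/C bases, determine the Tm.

G=9, A=6, T=2, C=6
So N_AT = 8 and N_GC = 15.
Tm = 2(8) + 4(15) = 16 + 60 = 76°C

76°C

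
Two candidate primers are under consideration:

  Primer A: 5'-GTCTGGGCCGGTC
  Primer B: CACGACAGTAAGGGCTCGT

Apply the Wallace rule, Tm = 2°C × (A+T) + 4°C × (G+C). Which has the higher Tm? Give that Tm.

Primer A: A+T=3, G+C=10 → Tm = 2(3)+4(10) = 46°C
Primer B: A+T=8, G+C=11 → Tm = 2(8)+4(11) = 60°C
46°C vs 60°C → primer B is higher.

Primer B, 60°C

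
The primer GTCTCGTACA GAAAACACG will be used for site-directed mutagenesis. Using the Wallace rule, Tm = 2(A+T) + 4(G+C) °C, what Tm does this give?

56°C

Scanning the sequence gives A=7, T=3, G=4, C=5.
So N_AT = 10 and N_GC = 9.
Tm = 2(10) + 4(9) = 20 + 36 = 56°C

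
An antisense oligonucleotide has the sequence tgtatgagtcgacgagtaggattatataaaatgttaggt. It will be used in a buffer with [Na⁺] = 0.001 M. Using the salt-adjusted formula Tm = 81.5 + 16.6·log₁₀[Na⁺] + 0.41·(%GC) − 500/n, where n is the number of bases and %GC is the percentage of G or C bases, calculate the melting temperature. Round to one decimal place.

32.5°C

Length n = 39. Counting bases: T=13, A=13, G=11, C=2
G+C = 13, so %GC = 13/39 × 100 = 33.333%
Salt term: 16.6 × (-3) = -49.8
GC term: 0.41 × 33.333 = 13.667; length term: −500/39 = −12.821
Tm = 81.5 + (-49.8) + 13.667 − 12.821 = 32.546 → 32.5°C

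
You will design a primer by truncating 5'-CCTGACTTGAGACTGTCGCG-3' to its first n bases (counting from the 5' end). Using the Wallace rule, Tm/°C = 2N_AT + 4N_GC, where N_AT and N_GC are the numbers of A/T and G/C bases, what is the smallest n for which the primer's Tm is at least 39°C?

First 12 bases: CCTGACTTGAGA → Tm = 36°C (< 39°C)
First 13 bases: CCTGACTTGAGAC → Tm = 40°C (≥ 39°C)
Since every base adds ≥2°C, Tm only increases with n, so the threshold is first crossed at n = 13.

n = 13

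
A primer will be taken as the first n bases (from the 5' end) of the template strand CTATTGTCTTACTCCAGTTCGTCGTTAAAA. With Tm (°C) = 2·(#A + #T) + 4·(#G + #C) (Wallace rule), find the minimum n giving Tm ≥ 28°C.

n = 11

First 10 bases: CTATTGTCTT → Tm = 26°C (< 28°C)
First 11 bases: CTATTGTCTTA → Tm = 28°C (≥ 28°C)
Each additional base adds 2°C (A/T) or 4°C (G/C), so Tm is non-decreasing in n; n = 11 is the first length to reach 28°C.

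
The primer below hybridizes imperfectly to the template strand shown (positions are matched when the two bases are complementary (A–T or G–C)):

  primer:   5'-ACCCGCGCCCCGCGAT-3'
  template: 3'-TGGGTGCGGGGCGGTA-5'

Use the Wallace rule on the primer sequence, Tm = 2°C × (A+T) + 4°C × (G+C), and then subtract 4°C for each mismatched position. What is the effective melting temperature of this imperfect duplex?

Primer base counts: A=2, T=1, G=4, C=9 → A+T=3, G+C=13
Perfect-match Tm = 2(3) + 4(13) = 6 + 52 = 58°C
Mismatches (positions where the bases are not complementary): 2 (at positions 5, 14)
Effective Tm = 58 − 2×4 = 58 − 8 = 50°C

50°C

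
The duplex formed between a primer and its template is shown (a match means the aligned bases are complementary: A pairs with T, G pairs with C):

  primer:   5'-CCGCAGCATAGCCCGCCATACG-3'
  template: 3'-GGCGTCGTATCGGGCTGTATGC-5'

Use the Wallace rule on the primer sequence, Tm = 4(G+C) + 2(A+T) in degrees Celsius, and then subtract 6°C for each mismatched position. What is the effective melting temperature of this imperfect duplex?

68°C

Primer base counts: A=5, T=2, G=5, C=10 → A+T=7, G+C=15
Perfect-match Tm = 2(7) + 4(15) = 14 + 60 = 74°C
Mismatches (positions where the bases are not complementary): 1 (at position 16)
Effective Tm = 74 − 1×6 = 74 − 6 = 68°C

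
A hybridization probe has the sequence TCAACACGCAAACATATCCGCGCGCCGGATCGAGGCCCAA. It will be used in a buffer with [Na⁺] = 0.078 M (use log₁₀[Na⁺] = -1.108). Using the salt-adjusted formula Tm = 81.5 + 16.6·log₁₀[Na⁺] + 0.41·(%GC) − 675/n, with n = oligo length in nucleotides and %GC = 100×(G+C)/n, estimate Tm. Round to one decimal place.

70.8°C

Length n = 40. Base counts: G=9, T=4, A=12, C=15
G+C = 24, so %GC = 24/40 × 100 = 60%
Salt term: 16.6 × (-1.108) = -18.393
GC term: 0.41 × 60 = 24.6; length term: −675/40 = −16.875
Tm = 81.5 + (-18.393) + 24.6 − 16.875 = 70.832 → 70.8°C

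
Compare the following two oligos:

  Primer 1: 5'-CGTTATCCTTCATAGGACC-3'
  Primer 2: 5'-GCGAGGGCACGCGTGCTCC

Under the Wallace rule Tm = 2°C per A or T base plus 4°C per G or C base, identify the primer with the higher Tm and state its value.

Primer 1: A+T=10, G+C=9 → Tm = 2(10)+4(9) = 56°C
Primer 2: A+T=4, G+C=15 → Tm = 2(4)+4(15) = 68°C
56°C vs 68°C → primer 2 is higher.

Primer 2, 68°C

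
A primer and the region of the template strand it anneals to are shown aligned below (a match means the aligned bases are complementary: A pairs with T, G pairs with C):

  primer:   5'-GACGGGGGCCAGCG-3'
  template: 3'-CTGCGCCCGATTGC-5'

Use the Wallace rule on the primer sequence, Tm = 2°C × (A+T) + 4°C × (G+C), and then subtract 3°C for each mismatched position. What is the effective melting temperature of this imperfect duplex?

43°C

Primer base counts: A=2, T=0, G=8, C=4 → A+T=2, G+C=12
Perfect-match Tm = 2(2) + 4(12) = 4 + 48 = 52°C
Mismatches (positions where the bases are not complementary): 3 (at positions 5, 10, 12)
Effective Tm = 52 − 3×3 = 52 − 9 = 43°C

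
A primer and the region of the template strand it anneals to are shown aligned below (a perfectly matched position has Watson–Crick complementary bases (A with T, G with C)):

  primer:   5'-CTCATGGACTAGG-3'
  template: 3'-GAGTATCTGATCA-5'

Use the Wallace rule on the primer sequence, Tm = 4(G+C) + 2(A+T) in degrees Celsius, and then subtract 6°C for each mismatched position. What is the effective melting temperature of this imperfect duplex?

Primer base counts: A=3, T=3, G=4, C=3 → A+T=6, G+C=7
Perfect-match Tm = 2(6) + 4(7) = 12 + 28 = 40°C
Mismatches (positions where the bases are not complementary): 2 (at positions 6, 13)
Effective Tm = 40 − 2×6 = 40 − 12 = 28°C

28°C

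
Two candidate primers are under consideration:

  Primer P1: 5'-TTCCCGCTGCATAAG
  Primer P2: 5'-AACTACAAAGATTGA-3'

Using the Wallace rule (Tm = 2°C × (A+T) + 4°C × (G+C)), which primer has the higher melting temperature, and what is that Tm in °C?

Primer P1, 46°C

Primer P1: A+T=7, G+C=8 → Tm = 2(7)+4(8) = 46°C
Primer P2: A+T=11, G+C=4 → Tm = 2(11)+4(4) = 38°C
46°C vs 38°C → primer P1 is higher.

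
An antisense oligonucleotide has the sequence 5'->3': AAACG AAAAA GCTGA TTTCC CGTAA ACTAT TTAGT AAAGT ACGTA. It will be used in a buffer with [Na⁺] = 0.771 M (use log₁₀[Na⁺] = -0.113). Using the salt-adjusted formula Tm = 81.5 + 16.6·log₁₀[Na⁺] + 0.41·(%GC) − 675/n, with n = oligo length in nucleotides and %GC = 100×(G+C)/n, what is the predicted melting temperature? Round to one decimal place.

77.4°C

Length n = 45. Counting bases: T=12, G=7, A=19, C=7
G+C = 14, so %GC = 14/45 × 100 = 31.111%
Salt term: 16.6 × (-0.113) = -1.876
GC term: 0.41 × 31.111 = 12.756; length term: −675/45 = −15
Tm = 81.5 + (-1.876) + 12.756 − 15 = 77.38 → 77.4°C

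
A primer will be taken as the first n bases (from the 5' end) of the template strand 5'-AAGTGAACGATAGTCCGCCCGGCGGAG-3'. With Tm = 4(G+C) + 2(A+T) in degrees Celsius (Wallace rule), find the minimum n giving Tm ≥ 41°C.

n = 15

First 14 bases: AAGTGAACGATAGT → Tm = 38°C (< 41°C)
First 15 bases: AAGTGAACGATAGTC → Tm = 42°C (≥ 41°C)
Each additional base adds 2°C (A/T) or 4°C (G/C), so Tm is non-decreasing in n; n = 15 is the first length to reach 41°C.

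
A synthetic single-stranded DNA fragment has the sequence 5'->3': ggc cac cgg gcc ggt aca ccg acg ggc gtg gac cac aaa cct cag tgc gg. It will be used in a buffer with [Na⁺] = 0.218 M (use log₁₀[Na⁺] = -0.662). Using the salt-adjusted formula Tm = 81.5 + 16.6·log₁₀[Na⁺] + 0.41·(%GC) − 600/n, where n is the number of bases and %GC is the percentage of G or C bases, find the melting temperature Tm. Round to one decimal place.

88.0°C

Length n = 50. A=10, T=4, G=18, C=18
G+C = 36, so %GC = 36/50 × 100 = 72%
Salt term: 16.6 × (-0.662) = -10.989
GC term: 0.41 × 72 = 29.52; length term: −600/50 = −12
Tm = 81.5 + (-10.989) + 29.52 − 12 = 88.031 → 88.0°C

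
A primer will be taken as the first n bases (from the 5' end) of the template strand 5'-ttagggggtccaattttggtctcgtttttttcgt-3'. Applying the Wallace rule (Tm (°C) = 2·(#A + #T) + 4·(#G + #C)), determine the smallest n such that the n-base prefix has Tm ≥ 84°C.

n = 30

First 29 bases: TTAGGGGGTCCAATTTTGGTCTCGTTTTT → Tm = 82°C (< 84°C)
First 30 bases: TTAGGGGGTCCAATTTTGGTCTCGTTTTTT → Tm = 84°C (≥ 84°C)
Since every base adds ≥2°C, Tm only increases with n, so the threshold is first crossed at n = 30.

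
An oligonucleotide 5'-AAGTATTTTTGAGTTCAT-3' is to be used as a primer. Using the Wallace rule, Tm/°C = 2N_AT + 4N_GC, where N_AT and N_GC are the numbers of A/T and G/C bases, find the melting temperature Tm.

Counting bases: G=3, A=5, C=1, T=9
AT pairs contribute 14, GC pairs contribute 4.
Tm = 2(14) + 4(4) = 28 + 16 = 44°C

44°C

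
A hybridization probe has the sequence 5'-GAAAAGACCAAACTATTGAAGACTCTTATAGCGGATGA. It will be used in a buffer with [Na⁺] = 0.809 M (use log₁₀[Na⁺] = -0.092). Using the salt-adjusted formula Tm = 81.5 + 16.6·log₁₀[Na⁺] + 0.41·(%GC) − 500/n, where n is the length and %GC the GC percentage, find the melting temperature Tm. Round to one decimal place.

Length n = 38. Base counts: C=6, T=8, A=16, G=8
G+C = 14, so %GC = 14/38 × 100 = 36.842%
Salt term: 16.6 × (-0.092) = -1.527
GC term: 0.41 × 36.842 = 15.105; length term: −500/38 = −13.158
Tm = 81.5 + (-1.527) + 15.105 − 13.158 = 81.92 → 81.9°C

81.9°C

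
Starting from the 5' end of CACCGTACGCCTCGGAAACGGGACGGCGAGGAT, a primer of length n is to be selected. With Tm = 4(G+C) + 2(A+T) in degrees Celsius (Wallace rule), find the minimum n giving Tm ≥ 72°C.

n = 22

First 21 bases: CACCGTACGCCTCGGAAACGG → Tm = 70°C (< 72°C)
First 22 bases: CACCGTACGCCTCGGAAACGGG → Tm = 74°C (≥ 72°C)
Each additional base adds 2°C (A/T) or 4°C (G/C), so Tm is non-decreasing in n; n = 22 is the first length to reach 72°C.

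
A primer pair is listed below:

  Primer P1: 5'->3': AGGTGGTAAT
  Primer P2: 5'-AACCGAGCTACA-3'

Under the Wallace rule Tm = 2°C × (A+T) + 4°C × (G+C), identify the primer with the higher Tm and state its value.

Primer P1: A+T=6, G+C=4 → Tm = 2(6)+4(4) = 28°C
Primer P2: A+T=6, G+C=6 → Tm = 2(6)+4(6) = 36°C
28°C vs 36°C → primer P2 is higher.

Primer P2, 36°C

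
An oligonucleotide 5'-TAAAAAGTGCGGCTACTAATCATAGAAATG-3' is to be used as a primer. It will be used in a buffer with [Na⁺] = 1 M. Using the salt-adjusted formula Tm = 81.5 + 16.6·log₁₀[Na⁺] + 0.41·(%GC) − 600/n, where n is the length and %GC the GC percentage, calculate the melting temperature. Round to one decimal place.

Length n = 30. Counting bases: C=4, G=6, A=13, T=7
G+C = 10, so %GC = 10/30 × 100 = 33.333%
Salt term: 16.6 × (0) = 0
GC term: 0.41 × 33.333 = 13.667; length term: −600/30 = −20
Tm = 81.5 + (0) + 13.667 − 20 = 75.167 → 75.2°C

75.2°C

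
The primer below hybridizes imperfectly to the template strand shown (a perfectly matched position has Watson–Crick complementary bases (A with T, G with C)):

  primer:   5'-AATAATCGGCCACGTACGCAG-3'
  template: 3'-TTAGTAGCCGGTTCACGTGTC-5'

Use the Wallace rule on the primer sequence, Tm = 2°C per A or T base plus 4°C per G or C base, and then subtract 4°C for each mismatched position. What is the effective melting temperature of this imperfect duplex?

Primer base counts: A=7, T=3, G=5, C=6 → A+T=10, G+C=11
Perfect-match Tm = 2(10) + 4(11) = 20 + 44 = 64°C
Mismatches (positions where the bases are not complementary): 4 (at positions 4, 13, 16, 18)
Effective Tm = 64 − 4×4 = 64 − 16 = 48°C

48°C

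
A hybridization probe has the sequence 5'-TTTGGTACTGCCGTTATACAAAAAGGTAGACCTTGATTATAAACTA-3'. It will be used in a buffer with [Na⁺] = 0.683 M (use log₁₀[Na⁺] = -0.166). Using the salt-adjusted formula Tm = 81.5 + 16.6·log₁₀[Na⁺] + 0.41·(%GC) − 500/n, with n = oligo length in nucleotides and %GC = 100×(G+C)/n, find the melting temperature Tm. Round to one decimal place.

81.2°C

Length n = 46. Base counts: T=15, C=7, A=16, G=8
G+C = 15, so %GC = 15/46 × 100 = 32.609%
Salt term: 16.6 × (-0.166) = -2.756
GC term: 0.41 × 32.609 = 13.37; length term: −500/46 = −10.87
Tm = 81.5 + (-2.756) + 13.37 − 10.87 = 81.244 → 81.2°C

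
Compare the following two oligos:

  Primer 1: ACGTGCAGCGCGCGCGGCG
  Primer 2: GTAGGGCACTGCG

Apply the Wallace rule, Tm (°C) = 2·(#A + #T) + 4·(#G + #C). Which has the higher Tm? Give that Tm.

Primer 1, 70°C

Primer 1: A+T=3, G+C=16 → Tm = 2(3)+4(16) = 70°C
Primer 2: A+T=4, G+C=9 → Tm = 2(4)+4(9) = 44°C
70°C vs 44°C → primer 1 is higher.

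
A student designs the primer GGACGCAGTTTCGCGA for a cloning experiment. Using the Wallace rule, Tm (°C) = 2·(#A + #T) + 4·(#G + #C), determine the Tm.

52°C

Scanning the sequence gives T=3, C=4, A=3, G=6.
AT pairs contribute 6, GC pairs contribute 10.
Tm = 4·10 + 2·6 = 40 + 12 = 52°C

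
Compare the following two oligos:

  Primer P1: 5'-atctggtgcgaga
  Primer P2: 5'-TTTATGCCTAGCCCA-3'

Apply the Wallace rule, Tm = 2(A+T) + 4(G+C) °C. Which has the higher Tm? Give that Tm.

Primer P2, 44°C

Primer P1: A+T=6, G+C=7 → Tm = 2(6)+4(7) = 40°C
Primer P2: A+T=8, G+C=7 → Tm = 2(8)+4(7) = 44°C
40°C vs 44°C → primer P2 is higher.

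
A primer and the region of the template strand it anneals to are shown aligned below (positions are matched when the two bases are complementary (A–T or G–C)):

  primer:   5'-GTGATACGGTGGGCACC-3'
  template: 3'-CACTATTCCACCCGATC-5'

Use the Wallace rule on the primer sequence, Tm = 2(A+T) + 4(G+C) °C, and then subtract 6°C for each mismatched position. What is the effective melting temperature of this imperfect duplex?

32°C

Primer base counts: A=3, T=3, G=7, C=4 → A+T=6, G+C=11
Perfect-match Tm = 2(6) + 4(11) = 12 + 44 = 56°C
Mismatches (positions where the bases are not complementary): 4 (at positions 7, 15, 16, 17)
Effective Tm = 56 − 4×6 = 56 − 24 = 32°C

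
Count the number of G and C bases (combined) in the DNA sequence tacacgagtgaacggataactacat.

10

Base counts: G=5, T=5, A=10, C=5
Total G or C: 5 + 5 = 10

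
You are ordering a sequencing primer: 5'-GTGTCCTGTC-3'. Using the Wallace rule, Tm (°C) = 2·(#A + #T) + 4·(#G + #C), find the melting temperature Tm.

Counting bases: A=0, T=4, C=3, G=3
A+T = 4, G+C = 6
Tm = 2(4) + 4(6) = 8 + 24 = 32°C

32°C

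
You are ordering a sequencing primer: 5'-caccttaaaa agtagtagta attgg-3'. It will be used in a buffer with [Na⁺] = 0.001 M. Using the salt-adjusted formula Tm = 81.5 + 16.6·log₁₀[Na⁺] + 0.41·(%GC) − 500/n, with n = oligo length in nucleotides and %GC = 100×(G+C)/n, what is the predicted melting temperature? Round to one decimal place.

24.8°C

Length n = 25. T=7, G=5, A=10, C=3
G+C = 8, so %GC = 8/25 × 100 = 32%
Salt term: 16.6 × (-3) = -49.8
GC term: 0.41 × 32 = 13.12; length term: −500/25 = −20
Tm = 81.5 + (-49.8) + 13.12 − 20 = 24.82 → 24.8°C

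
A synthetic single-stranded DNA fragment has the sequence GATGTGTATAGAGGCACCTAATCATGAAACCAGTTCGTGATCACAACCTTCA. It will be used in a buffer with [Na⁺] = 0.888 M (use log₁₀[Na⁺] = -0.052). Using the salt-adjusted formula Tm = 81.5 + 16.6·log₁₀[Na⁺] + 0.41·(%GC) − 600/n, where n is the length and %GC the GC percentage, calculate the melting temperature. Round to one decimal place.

86.4°C

Length n = 52. Scanning the sequence gives T=13, G=10, C=12, A=17.
G+C = 22, so %GC = 22/52 × 100 = 42.308%
Salt term: 16.6 × (-0.052) = -0.863
GC term: 0.41 × 42.308 = 17.346; length term: −600/52 = −11.538
Tm = 81.5 + (-0.863) + 17.346 − 11.538 = 86.445 → 86.4°C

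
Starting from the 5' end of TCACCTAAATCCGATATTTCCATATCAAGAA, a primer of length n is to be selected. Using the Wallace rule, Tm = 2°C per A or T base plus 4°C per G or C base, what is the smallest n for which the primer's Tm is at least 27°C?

First 10 bases: TCACCTAAAT → Tm = 26°C (< 27°C)
First 11 bases: TCACCTAAATC → Tm = 30°C (≥ 27°C)
Since every base adds ≥2°C, Tm only increases with n, so the threshold is first crossed at n = 11.

n = 11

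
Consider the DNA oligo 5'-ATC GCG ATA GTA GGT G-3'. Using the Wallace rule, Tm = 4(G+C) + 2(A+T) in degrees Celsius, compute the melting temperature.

Counting bases: G=6, T=4, A=4, C=2
AT pairs contribute 8, GC pairs contribute 8.
Tm = 2×8 + 4×8 = 48°C

48°C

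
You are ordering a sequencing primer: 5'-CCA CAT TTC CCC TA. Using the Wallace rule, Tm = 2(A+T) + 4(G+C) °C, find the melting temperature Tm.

42°C

Scanning the sequence gives A=3, G=0, T=4, C=7.
A+T = 7, G+C = 7
Tm = 4·7 + 2·7 = 28 + 14 = 42°C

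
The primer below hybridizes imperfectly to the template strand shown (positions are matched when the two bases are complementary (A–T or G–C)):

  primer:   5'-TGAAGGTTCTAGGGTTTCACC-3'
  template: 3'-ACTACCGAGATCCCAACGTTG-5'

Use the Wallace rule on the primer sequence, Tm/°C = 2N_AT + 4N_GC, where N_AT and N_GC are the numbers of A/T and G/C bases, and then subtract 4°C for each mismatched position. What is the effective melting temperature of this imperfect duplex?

46°C

Primer base counts: A=4, T=7, G=6, C=4 → A+T=11, G+C=10
Perfect-match Tm = 2(11) + 4(10) = 22 + 40 = 62°C
Mismatches (positions where the bases are not complementary): 4 (at positions 4, 7, 17, 20)
Effective Tm = 62 − 4×4 = 62 − 16 = 46°C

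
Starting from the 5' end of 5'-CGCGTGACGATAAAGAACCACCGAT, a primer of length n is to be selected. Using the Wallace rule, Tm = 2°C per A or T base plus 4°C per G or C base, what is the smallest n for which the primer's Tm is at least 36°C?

First 10 bases: CGCGTGACGA → Tm = 34°C (< 36°C)
First 11 bases: CGCGTGACGAT → Tm = 36°C (≥ 36°C)
Since every base adds ≥2°C, Tm only increases with n, so the threshold is first crossed at n = 11.

n = 11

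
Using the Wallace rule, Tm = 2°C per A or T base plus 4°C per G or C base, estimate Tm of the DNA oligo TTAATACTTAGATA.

Scanning the sequence gives A=6, G=1, C=1, T=6.
So N_AT = 12 and N_GC = 2.
Tm = 4·2 + 2·12 = 8 + 24 = 32°C

32°C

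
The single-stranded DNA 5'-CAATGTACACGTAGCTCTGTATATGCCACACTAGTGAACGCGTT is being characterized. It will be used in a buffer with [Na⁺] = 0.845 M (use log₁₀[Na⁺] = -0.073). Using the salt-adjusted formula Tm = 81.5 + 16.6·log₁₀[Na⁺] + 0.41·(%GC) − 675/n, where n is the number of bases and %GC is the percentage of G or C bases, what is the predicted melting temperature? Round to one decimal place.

Length n = 44. Counting bases: C=11, G=9, A=12, T=12
G+C = 20, so %GC = 20/44 × 100 = 45.455%
Salt term: 16.6 × (-0.073) = -1.212
GC term: 0.41 × 45.455 = 18.637; length term: −675/44 = −15.341
Tm = 81.5 + (-1.212) + 18.637 − 15.341 = 83.584 → 83.6°C

83.6°C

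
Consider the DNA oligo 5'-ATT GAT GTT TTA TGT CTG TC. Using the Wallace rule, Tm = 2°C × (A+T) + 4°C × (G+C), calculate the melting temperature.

52°C

Base counts: C=2, G=4, A=3, T=11
A+T = 14, G+C = 6
Tm = 2(14) + 4(6) = 28 + 24 = 52°C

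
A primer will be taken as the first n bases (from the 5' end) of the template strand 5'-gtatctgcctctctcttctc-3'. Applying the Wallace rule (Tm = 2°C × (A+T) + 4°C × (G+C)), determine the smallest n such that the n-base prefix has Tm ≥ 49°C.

First 16 bases: GTATCTGCCTCTCTCT → Tm = 48°C (< 49°C)
First 17 bases: GTATCTGCCTCTCTCTT → Tm = 50°C (≥ 49°C)
Each additional base adds 2°C (A/T) or 4°C (G/C), so Tm is non-decreasing in n; n = 17 is the first length to reach 49°C.

n = 17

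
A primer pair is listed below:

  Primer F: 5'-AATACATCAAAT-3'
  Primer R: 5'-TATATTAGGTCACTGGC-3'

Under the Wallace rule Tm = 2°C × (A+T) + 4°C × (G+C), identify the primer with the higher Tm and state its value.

Primer R, 48°C

Primer F: A+T=10, G+C=2 → Tm = 2(10)+4(2) = 28°C
Primer R: A+T=10, G+C=7 → Tm = 2(10)+4(7) = 48°C
28°C vs 48°C → primer R is higher.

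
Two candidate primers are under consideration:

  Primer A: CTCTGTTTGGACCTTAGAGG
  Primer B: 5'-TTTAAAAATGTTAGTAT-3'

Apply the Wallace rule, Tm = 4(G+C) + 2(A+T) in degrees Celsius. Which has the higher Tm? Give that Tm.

Primer A, 60°C

Primer A: A+T=10, G+C=10 → Tm = 2(10)+4(10) = 60°C
Primer B: A+T=15, G+C=2 → Tm = 2(15)+4(2) = 38°C
60°C vs 38°C → primer A is higher.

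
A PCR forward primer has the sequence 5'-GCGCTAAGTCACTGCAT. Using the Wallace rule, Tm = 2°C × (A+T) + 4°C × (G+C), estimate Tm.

52°C

Base counts: A=4, G=4, T=4, C=5
A+T = 8, G+C = 9
Tm = 2×8 + 4×9 = 52°C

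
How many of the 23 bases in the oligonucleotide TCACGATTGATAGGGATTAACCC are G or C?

10

Scanning the sequence gives A=7, C=5, T=6, G=5.
G+C = 5 + 5 = 10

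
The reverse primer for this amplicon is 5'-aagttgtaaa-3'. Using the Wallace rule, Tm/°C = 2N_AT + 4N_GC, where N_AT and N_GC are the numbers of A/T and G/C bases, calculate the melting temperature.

24°C

Counting bases: A=5, C=0, T=3, G=2
So N_AT = 8 and N_GC = 2.
Tm = 2×8 + 4×2 = 24°C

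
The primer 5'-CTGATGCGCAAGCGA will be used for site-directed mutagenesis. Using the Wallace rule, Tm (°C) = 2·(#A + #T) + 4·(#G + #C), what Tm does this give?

Scanning the sequence gives A=4, C=4, G=5, T=2.
AT pairs contribute 6, GC pairs contribute 9.
Tm = 2×6 + 4×9 = 48°C

48°C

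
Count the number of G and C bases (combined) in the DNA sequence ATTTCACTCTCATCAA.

C=5, T=6, A=5, G=0
G+C = 0 + 5 = 5

5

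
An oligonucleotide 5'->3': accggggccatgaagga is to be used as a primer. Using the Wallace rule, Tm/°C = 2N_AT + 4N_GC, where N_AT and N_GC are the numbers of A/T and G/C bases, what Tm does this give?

56°C

Base counts: C=4, G=7, T=1, A=5
AT pairs contribute 6, GC pairs contribute 11.
Tm = 4·11 + 2·6 = 44 + 12 = 56°C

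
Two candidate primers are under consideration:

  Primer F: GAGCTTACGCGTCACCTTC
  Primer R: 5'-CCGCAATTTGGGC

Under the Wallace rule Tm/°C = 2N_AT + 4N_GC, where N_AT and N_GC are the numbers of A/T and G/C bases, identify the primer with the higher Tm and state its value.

Primer F: A+T=8, G+C=11 → Tm = 2(8)+4(11) = 60°C
Primer R: A+T=5, G+C=8 → Tm = 2(5)+4(8) = 42°C
60°C vs 42°C → primer F is higher.

Primer F, 60°C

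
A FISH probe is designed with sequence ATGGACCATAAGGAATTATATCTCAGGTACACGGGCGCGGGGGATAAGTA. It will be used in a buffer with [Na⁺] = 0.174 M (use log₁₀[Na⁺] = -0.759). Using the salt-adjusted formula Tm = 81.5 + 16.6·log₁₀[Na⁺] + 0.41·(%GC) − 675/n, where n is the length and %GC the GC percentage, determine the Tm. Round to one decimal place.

Length n = 50. Base counts: G=16, C=8, T=10, A=16
G+C = 24, so %GC = 24/50 × 100 = 48%
Salt term: 16.6 × (-0.759) = -12.599
GC term: 0.41 × 48 = 19.68; length term: −675/50 = −13.5
Tm = 81.5 + (-12.599) + 19.68 − 13.5 = 75.081 → 75.1°C

75.1°C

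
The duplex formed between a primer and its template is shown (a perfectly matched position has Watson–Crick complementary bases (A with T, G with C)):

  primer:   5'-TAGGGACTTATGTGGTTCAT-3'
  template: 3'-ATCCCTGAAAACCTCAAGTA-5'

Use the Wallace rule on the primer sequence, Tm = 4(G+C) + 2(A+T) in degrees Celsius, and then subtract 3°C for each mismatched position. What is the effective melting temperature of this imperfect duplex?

47°C

Primer base counts: A=4, T=8, G=6, C=2 → A+T=12, G+C=8
Perfect-match Tm = 2(12) + 4(8) = 24 + 32 = 56°C
Mismatches (positions where the bases are not complementary): 3 (at positions 10, 13, 14)
Effective Tm = 56 − 3×3 = 56 − 9 = 47°C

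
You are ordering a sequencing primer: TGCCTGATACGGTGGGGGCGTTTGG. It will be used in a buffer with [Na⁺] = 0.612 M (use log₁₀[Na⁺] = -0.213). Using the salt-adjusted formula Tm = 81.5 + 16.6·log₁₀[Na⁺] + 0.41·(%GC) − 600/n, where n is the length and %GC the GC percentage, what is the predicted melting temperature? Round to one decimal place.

Length n = 25. Base counts: A=2, C=4, T=7, G=12
G+C = 16, so %GC = 16/25 × 100 = 64%
Salt term: 16.6 × (-0.213) = -3.536
GC term: 0.41 × 64 = 26.24; length term: −600/25 = −24
Tm = 81.5 + (-3.536) + 26.24 − 24 = 80.204 → 80.2°C

80.2°C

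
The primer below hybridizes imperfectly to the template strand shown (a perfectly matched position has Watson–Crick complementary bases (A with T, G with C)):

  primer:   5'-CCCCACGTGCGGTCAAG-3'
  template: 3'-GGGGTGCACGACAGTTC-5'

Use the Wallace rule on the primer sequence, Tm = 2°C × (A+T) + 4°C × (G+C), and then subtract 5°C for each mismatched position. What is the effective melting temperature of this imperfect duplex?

53°C

Primer base counts: A=3, T=2, G=5, C=7 → A+T=5, G+C=12
Perfect-match Tm = 2(5) + 4(12) = 10 + 48 = 58°C
Mismatches (positions where the bases are not complementary): 1 (at position 11)
Effective Tm = 58 − 1×5 = 58 − 5 = 53°C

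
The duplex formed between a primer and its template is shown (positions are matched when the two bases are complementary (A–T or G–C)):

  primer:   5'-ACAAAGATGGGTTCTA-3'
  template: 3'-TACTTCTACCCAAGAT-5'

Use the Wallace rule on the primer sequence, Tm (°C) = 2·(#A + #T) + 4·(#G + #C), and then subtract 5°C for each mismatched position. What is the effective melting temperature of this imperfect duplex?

34°C

Primer base counts: A=6, T=4, G=4, C=2 → A+T=10, G+C=6
Perfect-match Tm = 2(10) + 4(6) = 20 + 24 = 44°C
Mismatches (positions where the bases are not complementary): 2 (at positions 2, 3)
Effective Tm = 44 − 2×5 = 44 − 10 = 34°C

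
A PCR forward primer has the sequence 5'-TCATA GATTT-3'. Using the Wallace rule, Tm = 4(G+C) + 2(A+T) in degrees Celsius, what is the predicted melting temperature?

24°C

A=3, T=5, C=1, G=1
A+T = 8, G+C = 2
Tm = 4·2 + 2·8 = 8 + 16 = 24°C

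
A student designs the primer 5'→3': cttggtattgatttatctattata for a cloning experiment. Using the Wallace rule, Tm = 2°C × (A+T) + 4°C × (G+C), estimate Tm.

Counting bases: G=3, C=2, T=13, A=6
A+T = 19, G+C = 5
Tm = 2×19 + 4×5 = 58°C

58°C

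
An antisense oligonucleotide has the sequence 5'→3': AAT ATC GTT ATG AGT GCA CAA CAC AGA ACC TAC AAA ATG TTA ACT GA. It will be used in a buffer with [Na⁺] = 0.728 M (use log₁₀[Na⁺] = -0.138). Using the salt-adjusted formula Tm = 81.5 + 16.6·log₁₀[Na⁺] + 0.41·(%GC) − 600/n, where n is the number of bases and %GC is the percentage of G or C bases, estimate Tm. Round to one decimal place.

80.4°C

Length n = 47. Counting bases: A=20, C=9, G=7, T=11
G+C = 16, so %GC = 16/47 × 100 = 34.043%
Salt term: 16.6 × (-0.138) = -2.291
GC term: 0.41 × 34.043 = 13.958; length term: −600/47 = −12.766
Tm = 81.5 + (-2.291) + 13.958 − 12.766 = 80.401 → 80.4°C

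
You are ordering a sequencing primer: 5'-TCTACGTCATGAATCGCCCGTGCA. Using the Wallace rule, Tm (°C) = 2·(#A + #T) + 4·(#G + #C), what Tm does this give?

74°C

Scanning the sequence gives A=5, G=5, T=6, C=8.
A+T = 11, G+C = 13
Tm = 2(11) + 4(13) = 22 + 52 = 74°C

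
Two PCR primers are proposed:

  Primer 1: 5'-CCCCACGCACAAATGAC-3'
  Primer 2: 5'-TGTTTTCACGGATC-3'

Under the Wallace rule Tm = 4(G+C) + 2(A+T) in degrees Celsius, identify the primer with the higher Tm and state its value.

Primer 1: A+T=7, G+C=10 → Tm = 2(7)+4(10) = 54°C
Primer 2: A+T=8, G+C=6 → Tm = 2(8)+4(6) = 40°C
54°C vs 40°C → primer 1 is higher.

Primer 1, 54°C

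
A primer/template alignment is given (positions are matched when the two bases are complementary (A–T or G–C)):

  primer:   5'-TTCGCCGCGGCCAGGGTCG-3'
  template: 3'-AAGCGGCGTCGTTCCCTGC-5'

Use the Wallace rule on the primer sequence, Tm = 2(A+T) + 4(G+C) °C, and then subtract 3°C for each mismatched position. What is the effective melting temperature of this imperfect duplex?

59°C

Primer base counts: A=1, T=3, G=8, C=7 → A+T=4, G+C=15
Perfect-match Tm = 2(4) + 4(15) = 8 + 60 = 68°C
Mismatches (positions where the bases are not complementary): 3 (at positions 9, 12, 17)
Effective Tm = 68 − 3×3 = 68 − 9 = 59°C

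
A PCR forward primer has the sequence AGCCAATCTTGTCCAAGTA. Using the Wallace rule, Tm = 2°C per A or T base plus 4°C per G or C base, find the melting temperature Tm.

Base counts: A=6, G=3, C=5, T=5
AT pairs contribute 11, GC pairs contribute 8.
Tm = 4·8 + 2·11 = 32 + 22 = 54°C

54°C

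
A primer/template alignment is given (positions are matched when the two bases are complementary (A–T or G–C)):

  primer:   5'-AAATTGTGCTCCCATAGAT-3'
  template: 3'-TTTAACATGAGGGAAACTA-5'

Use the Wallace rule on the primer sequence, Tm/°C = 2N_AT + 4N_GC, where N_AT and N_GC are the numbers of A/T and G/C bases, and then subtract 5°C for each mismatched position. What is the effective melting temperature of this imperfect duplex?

37°C

Primer base counts: A=6, T=6, G=3, C=4 → A+T=12, G+C=7
Perfect-match Tm = 2(12) + 4(7) = 24 + 28 = 52°C
Mismatches (positions where the bases are not complementary): 3 (at positions 8, 14, 16)
Effective Tm = 52 − 3×5 = 52 − 15 = 37°C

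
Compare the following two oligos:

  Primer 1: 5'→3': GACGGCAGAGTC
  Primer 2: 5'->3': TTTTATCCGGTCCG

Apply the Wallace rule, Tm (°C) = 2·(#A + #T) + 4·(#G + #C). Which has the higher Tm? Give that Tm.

Primer 2, 42°C

Primer 1: A+T=4, G+C=8 → Tm = 2(4)+4(8) = 40°C
Primer 2: A+T=7, G+C=7 → Tm = 2(7)+4(7) = 42°C
40°C vs 42°C → primer 2 is higher.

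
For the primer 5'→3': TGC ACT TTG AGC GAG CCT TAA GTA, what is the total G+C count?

Scanning the sequence gives T=7, C=5, A=6, G=6.
G+C = 6 + 5 = 11

11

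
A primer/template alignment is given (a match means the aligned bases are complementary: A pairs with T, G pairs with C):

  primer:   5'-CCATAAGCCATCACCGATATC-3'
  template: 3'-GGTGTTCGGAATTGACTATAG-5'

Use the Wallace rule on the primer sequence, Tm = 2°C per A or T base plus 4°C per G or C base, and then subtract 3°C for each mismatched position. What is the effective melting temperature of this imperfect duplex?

Primer base counts: A=7, T=4, G=2, C=8 → A+T=11, G+C=10
Perfect-match Tm = 2(11) + 4(10) = 22 + 40 = 62°C
Mismatches (positions where the bases are not complementary): 4 (at positions 4, 10, 12, 15)
Effective Tm = 62 − 4×3 = 62 − 12 = 50°C

50°C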